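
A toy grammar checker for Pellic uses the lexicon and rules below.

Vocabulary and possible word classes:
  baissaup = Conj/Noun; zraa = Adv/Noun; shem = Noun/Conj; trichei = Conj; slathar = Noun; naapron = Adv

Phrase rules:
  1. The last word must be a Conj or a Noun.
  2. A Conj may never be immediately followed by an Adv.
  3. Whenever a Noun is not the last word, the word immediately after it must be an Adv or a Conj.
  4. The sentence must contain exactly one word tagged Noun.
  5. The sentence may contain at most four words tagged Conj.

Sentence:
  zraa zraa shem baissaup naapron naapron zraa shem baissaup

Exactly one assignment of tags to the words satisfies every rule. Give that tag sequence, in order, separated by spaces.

Candidates per position — 1:zraa {Adv,Noun}; 2:zraa {Adv,Noun}; 3:shem {Noun,Conj}; 4:baissaup {Conj,Noun}; 5:naapron {Adv}; 6:naapron {Adv}; 7:zraa {Adv,Noun}; 8:shem {Noun,Conj}; 9:baissaup {Conj,Noun}.
If word 4 were Conj, no tagging could satisfy rule 2; so word 4 is Noun.
If word 7 were Noun, no tagging could satisfy rule 4; so word 7 is Adv.
If word 8 were Noun, no tagging could satisfy rule 4; so word 8 is Conj.
If word 9 were Noun, no tagging could satisfy rule 4; so word 9 is Conj.
If word 1 were Noun, no tagging could satisfy rule 4; so word 1 is Adv.
If word 2 were Noun, no tagging could satisfy rule 4; so word 2 is Adv.
If word 3 were Noun, no tagging could satisfy rule 3; so word 3 is Conj.
The unique satisfying tagging is: Adv Adv Conj Noun Adv Adv Adv Conj Conj.
Checking: rule 1 holds; rule 2 holds; rule 3 holds; rule 4 holds; rule 5 holds.

Adv Adv Conj Noun Adv Adv Adv Conj Conj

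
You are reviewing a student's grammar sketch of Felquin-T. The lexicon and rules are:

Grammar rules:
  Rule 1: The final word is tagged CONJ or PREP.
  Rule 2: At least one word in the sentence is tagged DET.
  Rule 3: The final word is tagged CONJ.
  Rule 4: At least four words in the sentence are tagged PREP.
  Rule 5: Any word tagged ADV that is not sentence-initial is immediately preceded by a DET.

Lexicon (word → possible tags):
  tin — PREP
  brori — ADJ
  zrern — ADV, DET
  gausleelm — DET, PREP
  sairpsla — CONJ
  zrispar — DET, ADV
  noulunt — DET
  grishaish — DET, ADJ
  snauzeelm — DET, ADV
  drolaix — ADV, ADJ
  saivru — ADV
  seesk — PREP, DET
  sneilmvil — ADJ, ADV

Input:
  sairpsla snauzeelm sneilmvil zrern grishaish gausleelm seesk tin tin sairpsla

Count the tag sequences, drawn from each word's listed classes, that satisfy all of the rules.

4

Candidates per position — 1:sairpsla {CONJ}; 2:snauzeelm {DET,ADV}; 3:sneilmvil {ADJ,ADV}; 4:zrern {ADV,DET}; 5:grishaish {DET,ADJ}; 6:gausleelm {DET,PREP}; 7:seesk {PREP,DET}; 8:tin {PREP}; 9:tin {PREP}; 10:sairpsla {CONJ}.
There are 64 candidate sequences in total.
The sequences that satisfy every rule: CONJ DET ADJ DET DET PREP PREP PREP PREP CONJ; CONJ DET ADJ DET ADJ PREP PREP PREP PREP CONJ; CONJ DET ADV DET DET PREP PREP PREP PREP CONJ; CONJ DET ADV DET ADJ PREP PREP PREP PREP CONJ.
Count = 4.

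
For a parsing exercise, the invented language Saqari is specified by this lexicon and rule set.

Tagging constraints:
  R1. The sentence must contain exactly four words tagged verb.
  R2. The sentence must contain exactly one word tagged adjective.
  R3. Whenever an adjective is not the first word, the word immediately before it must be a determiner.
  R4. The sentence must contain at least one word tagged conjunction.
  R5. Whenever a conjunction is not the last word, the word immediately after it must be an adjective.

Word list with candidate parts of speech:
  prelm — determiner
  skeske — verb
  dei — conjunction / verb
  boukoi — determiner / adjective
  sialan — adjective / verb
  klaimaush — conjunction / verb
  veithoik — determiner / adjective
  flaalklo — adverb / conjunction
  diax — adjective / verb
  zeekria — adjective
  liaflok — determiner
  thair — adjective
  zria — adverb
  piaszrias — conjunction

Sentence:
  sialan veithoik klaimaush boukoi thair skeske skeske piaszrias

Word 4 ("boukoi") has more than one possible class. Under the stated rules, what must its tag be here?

determiner

Candidates per position — 1:sialan {adjective,verb}; 2:veithoik {determiner,adjective}; 3:klaimaush {conjunction,verb}; 4:boukoi {determiner,adjective}; 5:thair {adjective}; 6:skeske {verb}; 7:skeske {verb}; 8:piaszrias {conjunction}.
Position 1: adjective is ruled out by rule 1; that leaves verb.
Position 2: adjective is ruled out by rule 2; that leaves determiner.
Position 3: conjunction is ruled out by rule 1; that leaves verb.
Position 4: adjective is ruled out by rule 2; that leaves determiner.
That leaves exactly one tagging: verb determiner verb determiner adjective verb verb conjunction.
Check: rule 1 satisfied; rule 2 satisfied; rule 3 satisfied; rule 4 satisfied; rule 5 satisfied.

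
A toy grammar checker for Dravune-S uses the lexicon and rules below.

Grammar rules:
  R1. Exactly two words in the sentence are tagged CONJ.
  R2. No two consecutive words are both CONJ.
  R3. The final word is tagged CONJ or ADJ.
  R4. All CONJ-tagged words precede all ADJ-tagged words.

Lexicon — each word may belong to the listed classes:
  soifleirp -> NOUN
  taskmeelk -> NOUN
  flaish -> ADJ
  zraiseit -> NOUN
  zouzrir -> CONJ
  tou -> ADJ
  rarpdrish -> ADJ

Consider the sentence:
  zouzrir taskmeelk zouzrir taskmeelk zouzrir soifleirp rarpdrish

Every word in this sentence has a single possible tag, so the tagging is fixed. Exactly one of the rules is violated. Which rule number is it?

Fixed tagging: CONJ NOUN CONJ NOUN CONJ NOUN ADJ.
Checking each rule: R1 fail, R2 pass, R3 pass, R4 pass.
Only rule 1 fails.

1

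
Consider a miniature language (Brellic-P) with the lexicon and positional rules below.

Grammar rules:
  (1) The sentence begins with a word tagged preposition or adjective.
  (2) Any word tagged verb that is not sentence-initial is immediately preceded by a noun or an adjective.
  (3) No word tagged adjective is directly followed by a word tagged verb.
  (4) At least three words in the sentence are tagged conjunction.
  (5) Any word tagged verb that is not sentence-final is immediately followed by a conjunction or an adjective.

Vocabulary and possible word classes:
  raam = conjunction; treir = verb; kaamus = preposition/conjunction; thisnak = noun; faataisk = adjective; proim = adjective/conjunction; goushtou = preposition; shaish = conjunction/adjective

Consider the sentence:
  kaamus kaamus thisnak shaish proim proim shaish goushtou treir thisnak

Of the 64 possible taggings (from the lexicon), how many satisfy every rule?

0

Candidates per position — 1:kaamus {preposition,conjunction}; 2:kaamus {preposition,conjunction}; 3:thisnak {noun}; 4:shaish {conjunction,adjective}; 5:proim {adjective,conjunction}; 6:proim {adjective,conjunction}; 7:shaish {conjunction,adjective}; 8:goushtou {preposition}; 9:treir {verb}; 10:thisnak {noun}.
There are 64 candidate sequences in total.
Rule 2 cannot be satisfied by any choice of tags from the lexicon.
So there is no consistent tagging.
Count = 0.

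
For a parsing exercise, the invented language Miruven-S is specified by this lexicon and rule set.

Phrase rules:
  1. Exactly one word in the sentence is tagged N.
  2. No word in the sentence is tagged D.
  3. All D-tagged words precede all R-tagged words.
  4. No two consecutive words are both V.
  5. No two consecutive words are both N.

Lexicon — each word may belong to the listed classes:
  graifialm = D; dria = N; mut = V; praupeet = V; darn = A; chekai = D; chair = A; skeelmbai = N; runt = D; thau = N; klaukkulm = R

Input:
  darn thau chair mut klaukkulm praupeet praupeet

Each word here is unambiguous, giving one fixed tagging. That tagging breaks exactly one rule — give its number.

Fixed tagging: A N A V R V V.
Applying the rules: R1 pass, R2 pass, R3 pass, R4 fail, R5 pass.
Only rule 4 fails.

4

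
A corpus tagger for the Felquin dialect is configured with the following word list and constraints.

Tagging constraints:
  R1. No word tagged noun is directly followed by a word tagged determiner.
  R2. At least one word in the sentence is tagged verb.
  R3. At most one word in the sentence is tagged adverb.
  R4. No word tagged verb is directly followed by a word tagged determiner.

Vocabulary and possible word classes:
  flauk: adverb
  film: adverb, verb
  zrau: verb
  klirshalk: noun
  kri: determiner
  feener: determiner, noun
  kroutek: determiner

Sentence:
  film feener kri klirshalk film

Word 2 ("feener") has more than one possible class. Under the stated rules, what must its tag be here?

determiner

Candidates per position — 1:film {adverb,verb}; 2:feener {determiner,noun}; 3:kri {determiner}; 4:klirshalk {noun}; 5:film {adverb,verb}.
Word 2 cannot be noun — rule 1 would then fail for every completion. It is determiner.
Word 1 cannot be verb — rule 4 would then fail for every completion. It is adverb.
Word 5 cannot be adverb — rule 2 would then fail for every completion. It is verb.
The only consistent sequence is: adverb determiner determiner noun verb.
Checking: rule 1 ok; rule 2 ok; rule 3 ok; rule 4 ok.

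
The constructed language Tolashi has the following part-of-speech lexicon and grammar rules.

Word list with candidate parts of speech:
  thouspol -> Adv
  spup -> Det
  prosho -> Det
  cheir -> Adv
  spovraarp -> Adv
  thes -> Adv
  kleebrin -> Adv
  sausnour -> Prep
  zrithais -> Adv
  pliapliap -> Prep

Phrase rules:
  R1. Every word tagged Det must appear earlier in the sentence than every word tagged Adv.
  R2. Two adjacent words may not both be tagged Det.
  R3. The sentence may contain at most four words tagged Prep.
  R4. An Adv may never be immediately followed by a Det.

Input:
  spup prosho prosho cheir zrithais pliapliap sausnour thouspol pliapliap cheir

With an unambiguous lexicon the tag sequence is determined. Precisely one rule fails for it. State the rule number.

Fixed tagging: Det Det Det Adv Adv Prep Prep Adv Prep Adv.
Rule check: R1 ok, R2 fails, R3 ok, R4 ok.
Only rule 2 fails.

2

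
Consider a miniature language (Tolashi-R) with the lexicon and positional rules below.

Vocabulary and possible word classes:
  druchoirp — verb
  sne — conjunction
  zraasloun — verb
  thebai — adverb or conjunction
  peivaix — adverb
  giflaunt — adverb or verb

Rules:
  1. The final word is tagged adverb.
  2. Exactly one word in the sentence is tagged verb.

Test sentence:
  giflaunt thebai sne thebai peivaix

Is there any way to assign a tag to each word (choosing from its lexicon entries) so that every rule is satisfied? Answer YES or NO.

Candidates per position — 1:giflaunt {adverb,verb}; 2:thebai {adverb,conjunction}; 3:sne {conjunction}; 4:thebai {adverb,conjunction}; 5:peivaix {adverb}.
One satisfying assignment: verb adverb conjunction conjunction adverb.
Rule-by-rule: rule 1 ✓; rule 2 ✓.

YES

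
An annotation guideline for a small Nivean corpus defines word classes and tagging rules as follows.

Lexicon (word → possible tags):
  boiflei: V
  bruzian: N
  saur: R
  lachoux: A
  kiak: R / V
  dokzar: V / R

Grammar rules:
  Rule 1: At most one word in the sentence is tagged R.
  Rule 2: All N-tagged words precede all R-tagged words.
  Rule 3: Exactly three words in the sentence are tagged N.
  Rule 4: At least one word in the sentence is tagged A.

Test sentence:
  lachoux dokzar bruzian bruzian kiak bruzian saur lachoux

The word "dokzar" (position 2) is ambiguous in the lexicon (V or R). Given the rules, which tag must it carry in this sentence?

Candidates per position — 1:lachoux {A}; 2:dokzar {V,R}; 3:bruzian {N}; 4:bruzian {N}; 5:kiak {R,V}; 6:bruzian {N}; 7:saur {R}; 8:lachoux {A}.
At position 2, choosing R makes rule 1 impossible to satisfy; hence V.
At position 5, choosing R makes rule 1 impossible to satisfy; hence V.
So the tagging must be: A V N N V N R A.
Rule-by-rule: rule 1 satisfied; rule 2 satisfied; rule 3 satisfied; rule 4 satisfied.

V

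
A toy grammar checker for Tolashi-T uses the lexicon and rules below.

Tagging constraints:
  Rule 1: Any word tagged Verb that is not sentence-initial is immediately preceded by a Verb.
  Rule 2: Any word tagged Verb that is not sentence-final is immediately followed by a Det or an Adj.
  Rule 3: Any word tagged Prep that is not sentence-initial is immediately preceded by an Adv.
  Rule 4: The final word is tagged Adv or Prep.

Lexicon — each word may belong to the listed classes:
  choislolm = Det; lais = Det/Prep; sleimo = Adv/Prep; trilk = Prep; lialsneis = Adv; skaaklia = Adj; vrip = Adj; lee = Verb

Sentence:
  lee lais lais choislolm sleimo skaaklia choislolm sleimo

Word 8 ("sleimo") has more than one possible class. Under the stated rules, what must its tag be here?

Candidates per position — 1:lee {Verb}; 2:lais {Det,Prep}; 3:lais {Det,Prep}; 4:choislolm {Det}; 5:sleimo {Adv,Prep}; 6:skaaklia {Adj}; 7:choislolm {Det}; 8:sleimo {Adv,Prep}.
Word 2 cannot be Prep — rule 2 would then fail for every completion. It is Det.
Word 3 cannot be Prep — rule 3 would then fail for every completion. It is Det.
Word 5 cannot be Prep — rule 3 would then fail for every completion. It is Adv.
Word 8 cannot be Prep — rule 3 would then fail for every completion. It is Adv.
The only consistent sequence is: Verb Det Det Det Adv Adj Det Adv.
Checking: rule 1 ok; rule 2 ok; rule 3 ok; rule 4 ok.

Adv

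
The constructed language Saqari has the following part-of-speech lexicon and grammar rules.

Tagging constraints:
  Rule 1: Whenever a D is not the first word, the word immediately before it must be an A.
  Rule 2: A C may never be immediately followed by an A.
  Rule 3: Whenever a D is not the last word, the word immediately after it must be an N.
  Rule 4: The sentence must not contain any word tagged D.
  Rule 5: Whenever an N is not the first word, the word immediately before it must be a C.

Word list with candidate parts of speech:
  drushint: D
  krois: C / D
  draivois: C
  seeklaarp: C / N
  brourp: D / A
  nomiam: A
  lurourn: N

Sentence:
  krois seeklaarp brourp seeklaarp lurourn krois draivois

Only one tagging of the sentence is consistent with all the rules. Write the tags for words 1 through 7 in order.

C N A C N C C

Candidates per position — 1:krois {C,D}; 2:seeklaarp {C,N}; 3:brourp {D,A}; 4:seeklaarp {C,N}; 5:lurourn {N}; 6:krois {C,D}; 7:draivois {C}.
At position 1, choosing D makes rule 4 impossible to satisfy; hence C.
At position 3, choosing D makes rule 1 impossible to satisfy; hence A.
At position 4, choosing N makes rule 5 impossible to satisfy; hence C.
At position 6, choosing D makes rule 1 impossible to satisfy; hence C.
At position 2, choosing C makes rule 2 impossible to satisfy; hence N.
The only consistent sequence is: C N A C N C C.
Verifying each rule — rule 1 satisfied; rule 2 satisfied; rule 3 satisfied; rule 4 satisfied; rule 5 satisfied.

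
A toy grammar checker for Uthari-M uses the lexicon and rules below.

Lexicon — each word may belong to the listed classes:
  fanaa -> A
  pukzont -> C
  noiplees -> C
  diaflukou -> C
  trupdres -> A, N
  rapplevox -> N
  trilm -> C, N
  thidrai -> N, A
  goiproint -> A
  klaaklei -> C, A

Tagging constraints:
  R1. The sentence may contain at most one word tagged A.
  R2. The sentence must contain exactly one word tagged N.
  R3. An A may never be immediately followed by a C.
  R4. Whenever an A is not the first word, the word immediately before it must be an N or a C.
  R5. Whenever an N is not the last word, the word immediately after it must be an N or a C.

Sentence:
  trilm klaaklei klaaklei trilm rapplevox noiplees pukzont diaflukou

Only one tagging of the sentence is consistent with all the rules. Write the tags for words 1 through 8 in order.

Candidates per position — 1:trilm {C,N}; 2:klaaklei {C,A}; 3:klaaklei {C,A}; 4:trilm {C,N}; 5:rapplevox {N}; 6:noiplees {C}; 7:pukzont {C}; 8:diaflukou {C}.
Word 1 cannot be N — rule 2 would then fail for every completion. It is C.
Word 4 cannot be N — rule 2 would then fail for every completion. It is C.
Word 2 cannot be A — rule 3 would then fail for every completion. It is C.
Word 3 cannot be A — rule 3 would then fail for every completion. It is C.
So the tagging must be: C C C C N C C C.
Check: rule 1 satisfied; rule 2 satisfied; rule 3 satisfied; rule 4 satisfied; rule 5 satisfied.

C C C C N C C C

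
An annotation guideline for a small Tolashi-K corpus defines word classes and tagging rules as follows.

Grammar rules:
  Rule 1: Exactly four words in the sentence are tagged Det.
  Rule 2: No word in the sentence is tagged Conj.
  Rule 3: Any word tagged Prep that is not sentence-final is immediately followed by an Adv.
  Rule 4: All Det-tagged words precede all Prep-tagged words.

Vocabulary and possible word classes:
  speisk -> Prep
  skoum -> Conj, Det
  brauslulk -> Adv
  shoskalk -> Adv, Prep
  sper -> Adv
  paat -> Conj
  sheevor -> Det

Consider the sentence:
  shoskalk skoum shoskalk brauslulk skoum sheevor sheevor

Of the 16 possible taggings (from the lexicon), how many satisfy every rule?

Candidates per position — 1:shoskalk {Adv,Prep}; 2:skoum {Conj,Det}; 3:shoskalk {Adv,Prep}; 4:brauslulk {Adv}; 5:skoum {Conj,Det}; 6:sheevor {Det}; 7:sheevor {Det}.
There are 16 candidate sequences in total.
The sequences that satisfy every rule: Adv Det Adv Adv Det Det Det.
Count = 1.

1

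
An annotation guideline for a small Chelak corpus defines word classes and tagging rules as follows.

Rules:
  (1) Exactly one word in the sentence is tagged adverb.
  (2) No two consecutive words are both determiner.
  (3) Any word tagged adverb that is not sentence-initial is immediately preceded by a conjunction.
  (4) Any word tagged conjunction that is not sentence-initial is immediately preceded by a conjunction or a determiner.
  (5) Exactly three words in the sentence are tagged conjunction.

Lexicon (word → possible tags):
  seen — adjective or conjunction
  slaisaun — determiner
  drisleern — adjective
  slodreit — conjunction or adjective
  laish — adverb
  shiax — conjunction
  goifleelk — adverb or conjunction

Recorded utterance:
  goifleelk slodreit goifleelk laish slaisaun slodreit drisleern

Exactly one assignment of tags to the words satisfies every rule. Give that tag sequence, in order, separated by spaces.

conjunction conjunction conjunction adverb determiner adjective adjective

Candidates per position — 1:goifleelk {adverb,conjunction}; 2:slodreit {conjunction,adjective}; 3:goifleelk {adverb,conjunction}; 4:laish {adverb}; 5:slaisaun {determiner}; 6:slodreit {conjunction,adjective}; 7:drisleern {adjective}.
Word 1 cannot be adverb — rule 1 would then fail for every completion. It is conjunction.
Word 3 cannot be adverb — rule 1 would then fail for every completion. It is conjunction.
Word 2 cannot be adjective — rule 4 would then fail for every completion. It is conjunction.
Word 6 cannot be conjunction — rule 5 would then fail for every completion. It is adjective.
The unique satisfying tagging is: conjunction conjunction conjunction adverb determiner adjective adjective.
Rule-by-rule: rule 1 ok; rule 2 ok; rule 3 ok; rule 4 ok; rule 5 ok.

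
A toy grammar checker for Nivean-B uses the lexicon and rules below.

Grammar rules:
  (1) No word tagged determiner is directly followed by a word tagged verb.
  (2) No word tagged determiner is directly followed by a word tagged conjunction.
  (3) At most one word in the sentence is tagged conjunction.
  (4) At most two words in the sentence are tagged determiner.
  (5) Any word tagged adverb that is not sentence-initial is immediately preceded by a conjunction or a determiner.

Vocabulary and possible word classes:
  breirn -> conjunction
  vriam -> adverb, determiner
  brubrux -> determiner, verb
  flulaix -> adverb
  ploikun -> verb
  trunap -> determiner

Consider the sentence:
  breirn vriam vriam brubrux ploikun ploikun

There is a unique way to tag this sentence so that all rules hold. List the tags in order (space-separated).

conjunction determiner adverb verb verb verb

Candidates per position — 1:breirn {conjunction}; 2:vriam {adverb,determiner}; 3:vriam {adverb,determiner}; 4:brubrux {determiner,verb}; 5:ploikun {verb}; 6:ploikun {verb}.
Word 3 cannot be determiner — rule 1 would then fail for every completion. It is adverb.
Word 4 cannot be determiner — rule 1 would then fail for every completion. It is verb.
Word 2 cannot be adverb — rule 5 would then fail for every completion. It is determiner.
The unique satisfying tagging is: conjunction determiner adverb verb verb verb.
Checking: rule 1 satisfied; rule 2 satisfied; rule 3 satisfied; rule 4 satisfied; rule 5 satisfied.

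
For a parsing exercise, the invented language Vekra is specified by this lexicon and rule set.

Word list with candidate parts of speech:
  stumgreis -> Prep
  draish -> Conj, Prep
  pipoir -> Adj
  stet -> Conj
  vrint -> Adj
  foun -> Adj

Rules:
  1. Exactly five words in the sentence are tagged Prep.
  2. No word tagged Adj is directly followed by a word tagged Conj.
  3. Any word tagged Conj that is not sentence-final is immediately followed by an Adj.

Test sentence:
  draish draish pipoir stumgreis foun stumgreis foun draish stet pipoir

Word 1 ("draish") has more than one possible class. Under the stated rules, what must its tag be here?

Candidates per position — 1:draish {Conj,Prep}; 2:draish {Conj,Prep}; 3:pipoir {Adj}; 4:stumgreis {Prep}; 5:foun {Adj}; 6:stumgreis {Prep}; 7:foun {Adj}; 8:draish {Conj,Prep}; 9:stet {Conj}; 10:pipoir {Adj}.
Word 1 cannot be Conj — rule 1 would then fail for every completion. It is Prep.
Word 2 cannot be Conj — rule 1 would then fail for every completion. It is Prep.
Word 8 cannot be Conj — rule 1 would then fail for every completion. It is Prep.
The unique satisfying tagging is: Prep Prep Adj Prep Adj Prep Adj Prep Conj Adj.
Checking: rule 1 satisfied; rule 2 satisfied; rule 3 satisfied.

Prep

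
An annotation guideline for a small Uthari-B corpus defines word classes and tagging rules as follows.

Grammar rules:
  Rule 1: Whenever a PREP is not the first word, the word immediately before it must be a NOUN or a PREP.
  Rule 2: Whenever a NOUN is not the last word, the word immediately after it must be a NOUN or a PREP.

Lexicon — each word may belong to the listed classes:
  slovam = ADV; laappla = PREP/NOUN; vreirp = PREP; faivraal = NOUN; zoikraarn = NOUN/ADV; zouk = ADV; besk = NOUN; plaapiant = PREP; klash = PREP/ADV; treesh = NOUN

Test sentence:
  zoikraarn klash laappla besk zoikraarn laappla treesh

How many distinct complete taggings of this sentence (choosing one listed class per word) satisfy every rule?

6

Candidates per position — 1:zoikraarn {NOUN,ADV}; 2:klash {PREP,ADV}; 3:laappla {PREP,NOUN}; 4:besk {NOUN}; 5:zoikraarn {NOUN,ADV}; 6:laappla {PREP,NOUN}; 7:treesh {NOUN}.
There are 32 candidate sequences in total.
Checking each against the rules leaves 6 sequences.
Count = 6.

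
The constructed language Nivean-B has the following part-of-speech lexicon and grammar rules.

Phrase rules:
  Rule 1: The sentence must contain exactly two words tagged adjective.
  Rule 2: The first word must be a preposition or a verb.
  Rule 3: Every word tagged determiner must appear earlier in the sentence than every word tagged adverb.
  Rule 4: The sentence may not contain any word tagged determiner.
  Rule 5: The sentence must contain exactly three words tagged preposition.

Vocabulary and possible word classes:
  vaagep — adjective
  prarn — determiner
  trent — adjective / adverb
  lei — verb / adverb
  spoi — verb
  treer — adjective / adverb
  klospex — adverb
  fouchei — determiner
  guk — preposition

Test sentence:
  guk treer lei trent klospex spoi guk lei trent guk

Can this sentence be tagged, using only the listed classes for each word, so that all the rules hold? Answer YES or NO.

YES

Candidates per position — 1:guk {preposition}; 2:treer {adjective,adverb}; 3:lei {verb,adverb}; 4:trent {adjective,adverb}; 5:klospex {adverb}; 6:spoi {verb}; 7:guk {preposition}; 8:lei {verb,adverb}; 9:trent {adjective,adverb}; 10:guk {preposition}.
One satisfying assignment: preposition adjective adverb adverb adverb verb preposition adverb adjective preposition.
Checking: rule 1 holds; rule 2 holds; rule 3 holds; rule 4 holds; rule 5 holds.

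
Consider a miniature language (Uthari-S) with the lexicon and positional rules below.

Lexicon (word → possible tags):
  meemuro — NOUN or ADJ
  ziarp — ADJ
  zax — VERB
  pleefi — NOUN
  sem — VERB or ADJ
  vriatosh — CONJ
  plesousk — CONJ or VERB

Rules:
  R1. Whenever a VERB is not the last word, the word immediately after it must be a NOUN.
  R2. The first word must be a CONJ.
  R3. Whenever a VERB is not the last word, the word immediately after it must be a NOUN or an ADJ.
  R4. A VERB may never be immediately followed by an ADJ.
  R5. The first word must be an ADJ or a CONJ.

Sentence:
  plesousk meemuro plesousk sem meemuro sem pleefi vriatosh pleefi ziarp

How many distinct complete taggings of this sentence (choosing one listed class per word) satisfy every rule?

Candidates per position — 1:plesousk {CONJ,VERB}; 2:meemuro {NOUN,ADJ}; 3:plesousk {CONJ,VERB}; 4:sem {VERB,ADJ}; 5:meemuro {NOUN,ADJ}; 6:sem {VERB,ADJ}; 7:pleefi {NOUN}; 8:vriatosh {CONJ}; 9:pleefi {NOUN}; 10:ziarp {ADJ}.
There are 64 candidate sequences in total.
Checking each against the rules leaves 12 sequences.
Count = 12.

12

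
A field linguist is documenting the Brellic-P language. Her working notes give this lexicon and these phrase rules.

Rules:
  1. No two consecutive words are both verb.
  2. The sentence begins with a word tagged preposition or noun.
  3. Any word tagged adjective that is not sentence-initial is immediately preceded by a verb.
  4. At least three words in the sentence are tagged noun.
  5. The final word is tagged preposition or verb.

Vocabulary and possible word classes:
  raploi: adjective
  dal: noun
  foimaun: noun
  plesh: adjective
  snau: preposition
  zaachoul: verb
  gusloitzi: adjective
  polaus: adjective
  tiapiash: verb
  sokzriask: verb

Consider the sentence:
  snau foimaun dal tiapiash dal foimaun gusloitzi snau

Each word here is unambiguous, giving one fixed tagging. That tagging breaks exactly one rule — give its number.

Fixed tagging: preposition noun noun verb noun noun adjective preposition.
Checking each rule: R1 holds, R2 holds, R3 violated, R4 holds, R5 holds.
Only rule 3 fails.

3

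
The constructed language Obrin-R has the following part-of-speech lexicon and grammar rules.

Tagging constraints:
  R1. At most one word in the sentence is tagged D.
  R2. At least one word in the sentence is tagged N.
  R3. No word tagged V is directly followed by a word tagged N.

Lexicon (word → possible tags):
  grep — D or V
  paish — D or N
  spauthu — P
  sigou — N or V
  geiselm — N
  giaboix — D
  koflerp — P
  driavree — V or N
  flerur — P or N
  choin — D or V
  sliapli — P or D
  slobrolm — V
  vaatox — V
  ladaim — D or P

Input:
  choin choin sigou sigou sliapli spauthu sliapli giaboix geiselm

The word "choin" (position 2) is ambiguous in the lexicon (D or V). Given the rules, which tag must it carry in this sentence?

Candidates per position — 1:choin {D,V}; 2:choin {D,V}; 3:sigou {N,V}; 4:sigou {N,V}; 5:sliapli {P,D}; 6:spauthu {P}; 7:sliapli {P,D}; 8:giaboix {D}; 9:geiselm {N}.
At position 1, choosing D makes rule 1 impossible to satisfy; hence V.
At position 2, choosing D makes rule 1 impossible to satisfy; hence V.
At position 3, choosing N makes rule 3 impossible to satisfy; hence V.
At position 4, choosing N makes rule 3 impossible to satisfy; hence V.
At position 5, choosing D makes rule 1 impossible to satisfy; hence P.
At position 7, choosing D makes rule 1 impossible to satisfy; hence P.
So the tagging must be: V V V V P P P D N.
Verifying each rule — rule 1 holds; rule 2 holds; rule 3 holds.

V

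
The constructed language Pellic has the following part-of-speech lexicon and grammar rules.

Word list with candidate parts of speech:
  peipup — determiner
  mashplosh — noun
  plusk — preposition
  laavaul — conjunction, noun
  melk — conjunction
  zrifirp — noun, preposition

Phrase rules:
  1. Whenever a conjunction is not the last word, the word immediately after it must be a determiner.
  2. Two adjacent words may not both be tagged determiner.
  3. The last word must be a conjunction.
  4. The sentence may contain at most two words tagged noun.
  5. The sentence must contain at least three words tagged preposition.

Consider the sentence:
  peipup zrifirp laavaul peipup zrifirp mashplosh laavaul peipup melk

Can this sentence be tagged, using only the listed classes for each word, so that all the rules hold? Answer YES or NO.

Candidates per position — 1:peipup {determiner}; 2:zrifirp {noun,preposition}; 3:laavaul {conjunction,noun}; 4:peipup {determiner}; 5:zrifirp {noun,preposition}; 6:mashplosh {noun}; 7:laavaul {conjunction,noun}; 8:peipup {determiner}; 9:melk {conjunction}.
Rule 5 cannot be satisfied by any choice of tags from the lexicon.
So there is no consistent tagging.

NO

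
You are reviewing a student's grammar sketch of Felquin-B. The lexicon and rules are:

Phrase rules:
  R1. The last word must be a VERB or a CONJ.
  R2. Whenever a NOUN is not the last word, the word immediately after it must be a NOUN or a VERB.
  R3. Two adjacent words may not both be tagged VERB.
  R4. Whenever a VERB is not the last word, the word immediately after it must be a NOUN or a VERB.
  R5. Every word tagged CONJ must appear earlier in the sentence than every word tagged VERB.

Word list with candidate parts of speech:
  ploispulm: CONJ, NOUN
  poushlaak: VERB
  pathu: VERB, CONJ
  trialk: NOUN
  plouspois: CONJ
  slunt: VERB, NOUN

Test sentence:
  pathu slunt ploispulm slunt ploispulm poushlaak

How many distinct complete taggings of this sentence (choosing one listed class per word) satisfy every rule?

Candidates per position — 1:pathu {VERB,CONJ}; 2:slunt {VERB,NOUN}; 3:ploispulm {CONJ,NOUN}; 4:slunt {VERB,NOUN}; 5:ploispulm {CONJ,NOUN}; 6:poushlaak {VERB}.
There are 32 candidate sequences in total.
Checking each against the rules leaves 6 sequences.
Count = 6.

6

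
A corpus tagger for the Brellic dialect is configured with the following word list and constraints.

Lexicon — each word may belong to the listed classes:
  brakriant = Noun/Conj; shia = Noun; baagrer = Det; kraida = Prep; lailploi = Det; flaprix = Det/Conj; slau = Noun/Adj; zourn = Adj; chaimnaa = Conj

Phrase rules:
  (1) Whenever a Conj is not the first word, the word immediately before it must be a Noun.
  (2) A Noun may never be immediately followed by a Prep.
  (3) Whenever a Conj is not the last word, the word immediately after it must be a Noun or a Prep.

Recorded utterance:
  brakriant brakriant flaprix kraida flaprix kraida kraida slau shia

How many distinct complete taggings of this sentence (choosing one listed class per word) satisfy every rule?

8

Candidates per position — 1:brakriant {Noun,Conj}; 2:brakriant {Noun,Conj}; 3:flaprix {Det,Conj}; 4:kraida {Prep}; 5:flaprix {Det,Conj}; 6:kraida {Prep}; 7:kraida {Prep}; 8:slau {Noun,Adj}; 9:shia {Noun}.
There are 32 candidate sequences in total.
Checking each against the rules leaves 8 sequences.
Count = 8.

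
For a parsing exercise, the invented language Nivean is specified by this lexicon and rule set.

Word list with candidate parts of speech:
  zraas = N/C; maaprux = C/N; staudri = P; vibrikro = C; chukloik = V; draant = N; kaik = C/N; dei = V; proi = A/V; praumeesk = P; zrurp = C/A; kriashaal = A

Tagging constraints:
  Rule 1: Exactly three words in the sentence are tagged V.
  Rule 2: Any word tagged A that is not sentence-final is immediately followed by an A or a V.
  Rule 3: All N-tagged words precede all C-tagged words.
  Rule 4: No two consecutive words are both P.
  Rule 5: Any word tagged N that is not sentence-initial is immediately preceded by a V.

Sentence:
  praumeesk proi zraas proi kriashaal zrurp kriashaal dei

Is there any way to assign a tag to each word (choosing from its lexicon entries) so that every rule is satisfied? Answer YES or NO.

YES

Candidates per position — 1:praumeesk {P}; 2:proi {A,V}; 3:zraas {N,C}; 4:proi {A,V}; 5:kriashaal {A}; 6:zrurp {C,A}; 7:kriashaal {A}; 8:dei {V}.
One satisfying assignment: P V N V A A A V.
Check: rule 1 satisfied; rule 2 satisfied; rule 3 satisfied; rule 4 satisfied; rule 5 satisfied.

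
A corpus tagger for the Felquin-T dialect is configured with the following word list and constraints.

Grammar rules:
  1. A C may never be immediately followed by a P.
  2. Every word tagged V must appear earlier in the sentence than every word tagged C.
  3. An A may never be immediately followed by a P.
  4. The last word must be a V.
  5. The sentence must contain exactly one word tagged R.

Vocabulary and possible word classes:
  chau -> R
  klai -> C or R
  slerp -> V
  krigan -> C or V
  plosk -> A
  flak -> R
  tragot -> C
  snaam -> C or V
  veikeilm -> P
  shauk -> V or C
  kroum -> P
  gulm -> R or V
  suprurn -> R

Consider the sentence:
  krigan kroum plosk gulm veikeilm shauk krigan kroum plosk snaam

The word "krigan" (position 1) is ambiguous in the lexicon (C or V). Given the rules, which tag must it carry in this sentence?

Candidates per position — 1:krigan {C,V}; 2:kroum {P}; 3:plosk {A}; 4:gulm {R,V}; 5:veikeilm {P}; 6:shauk {V,C}; 7:krigan {C,V}; 8:kroum {P}; 9:plosk {A}; 10:snaam {C,V}.
If word 1 were C, no tagging could satisfy rule 1; so word 1 is V.
If word 4 were V, no tagging could satisfy rule 5; so word 4 is R.
If word 7 were C, no tagging could satisfy rule 1; so word 7 is V.
If word 10 were C, no tagging could satisfy rule 4; so word 10 is V.
If word 6 were C, no tagging could satisfy rule 2; so word 6 is V.
The only consistent sequence is: V P A R P V V P A V.
Rule-by-rule: rule 1 ✓; rule 2 ✓; rule 3 ✓; rule 4 ✓; rule 5 ✓.

V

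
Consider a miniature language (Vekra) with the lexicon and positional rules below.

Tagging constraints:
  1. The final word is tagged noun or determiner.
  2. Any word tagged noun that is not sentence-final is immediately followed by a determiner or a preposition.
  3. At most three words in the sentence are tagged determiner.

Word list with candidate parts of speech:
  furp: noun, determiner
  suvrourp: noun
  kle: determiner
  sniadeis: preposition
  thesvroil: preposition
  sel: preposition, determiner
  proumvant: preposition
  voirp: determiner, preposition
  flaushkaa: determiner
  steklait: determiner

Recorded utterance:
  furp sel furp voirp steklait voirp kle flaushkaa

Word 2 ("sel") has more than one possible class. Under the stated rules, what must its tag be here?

preposition

Candidates per position — 1:furp {noun,determiner}; 2:sel {preposition,determiner}; 3:furp {noun,determiner}; 4:voirp {determiner,preposition}; 5:steklait {determiner}; 6:voirp {determiner,preposition}; 7:kle {determiner}; 8:flaushkaa {determiner}.
If word 1 were determiner, no tagging could satisfy rule 3; so word 1 is noun.
If word 2 were determiner, no tagging could satisfy rule 3; so word 2 is preposition.
If word 3 were determiner, no tagging could satisfy rule 3; so word 3 is noun.
If word 4 were determiner, no tagging could satisfy rule 3; so word 4 is preposition.
If word 6 were determiner, no tagging could satisfy rule 3; so word 6 is preposition.
So the tagging must be: noun preposition noun preposition determiner preposition determiner determiner.
Verifying each rule — rule 1 satisfied; rule 2 satisfied; rule 3 satisfied.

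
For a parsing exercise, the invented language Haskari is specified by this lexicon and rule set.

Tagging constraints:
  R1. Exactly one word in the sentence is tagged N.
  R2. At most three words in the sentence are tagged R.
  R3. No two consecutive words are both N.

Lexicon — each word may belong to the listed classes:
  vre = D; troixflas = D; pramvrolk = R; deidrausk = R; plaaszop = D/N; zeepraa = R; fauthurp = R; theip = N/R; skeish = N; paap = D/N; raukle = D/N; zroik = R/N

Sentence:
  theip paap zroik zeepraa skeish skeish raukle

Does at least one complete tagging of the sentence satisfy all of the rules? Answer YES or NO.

Candidates per position — 1:theip {N,R}; 2:paap {D,N}; 3:zroik {R,N}; 4:zeepraa {R}; 5:skeish {N}; 6:skeish {N}; 7:raukle {D,N}.
Rule 1 cannot be satisfied by any choice of tags from the lexicon.
So there is no consistent tagging.

NO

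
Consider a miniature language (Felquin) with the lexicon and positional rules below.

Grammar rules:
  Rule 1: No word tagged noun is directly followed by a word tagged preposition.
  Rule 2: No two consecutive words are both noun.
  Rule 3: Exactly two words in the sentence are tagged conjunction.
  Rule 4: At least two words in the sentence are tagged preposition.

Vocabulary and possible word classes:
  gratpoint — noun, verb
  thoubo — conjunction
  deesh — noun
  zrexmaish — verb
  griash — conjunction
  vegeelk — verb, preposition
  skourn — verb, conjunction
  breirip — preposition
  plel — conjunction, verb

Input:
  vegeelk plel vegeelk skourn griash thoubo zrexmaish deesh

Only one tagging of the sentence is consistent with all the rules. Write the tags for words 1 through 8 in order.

preposition verb preposition verb conjunction conjunction verb noun

Candidates per position — 1:vegeelk {verb,preposition}; 2:plel {conjunction,verb}; 3:vegeelk {verb,preposition}; 4:skourn {verb,conjunction}; 5:griash {conjunction}; 6:thoubo {conjunction}; 7:zrexmaish {verb}; 8:deesh {noun}.
Word 1 cannot be verb — rule 4 would then fail for every completion. It is preposition.
Word 2 cannot be conjunction — rule 3 would then fail for every completion. It is verb.
Word 3 cannot be verb — rule 4 would then fail for every completion. It is preposition.
Word 4 cannot be conjunction — rule 3 would then fail for every completion. It is verb.
The only consistent sequence is: preposition verb preposition verb conjunction conjunction verb noun.
Checking: rule 1 holds; rule 2 holds; rule 3 holds; rule 4 holds.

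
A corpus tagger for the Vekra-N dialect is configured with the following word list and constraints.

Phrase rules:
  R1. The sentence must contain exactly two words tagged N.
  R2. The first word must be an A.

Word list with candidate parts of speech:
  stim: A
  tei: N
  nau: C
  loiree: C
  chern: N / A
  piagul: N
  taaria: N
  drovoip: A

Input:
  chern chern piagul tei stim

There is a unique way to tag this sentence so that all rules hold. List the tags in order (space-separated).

A A N N A

Candidates per position — 1:chern {N,A}; 2:chern {N,A}; 3:piagul {N}; 4:tei {N}; 5:stim {A}.
If word 1 were N, no tagging could satisfy rule 1; so word 1 is A.
If word 2 were N, no tagging could satisfy rule 1; so word 2 is A.
So the tagging must be: A A N N A.
Verifying each rule — rule 1 ok; rule 2 ok.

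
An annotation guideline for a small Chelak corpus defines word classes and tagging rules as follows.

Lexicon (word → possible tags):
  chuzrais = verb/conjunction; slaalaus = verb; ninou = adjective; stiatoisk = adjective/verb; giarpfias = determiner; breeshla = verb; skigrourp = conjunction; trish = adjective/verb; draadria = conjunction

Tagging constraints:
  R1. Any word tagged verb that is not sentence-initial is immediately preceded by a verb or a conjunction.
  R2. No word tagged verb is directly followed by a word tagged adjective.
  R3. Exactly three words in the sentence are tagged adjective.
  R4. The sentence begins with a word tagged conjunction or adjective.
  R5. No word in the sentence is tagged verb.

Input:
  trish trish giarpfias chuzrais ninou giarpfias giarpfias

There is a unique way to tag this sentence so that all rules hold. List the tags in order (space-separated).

Candidates per position — 1:trish {adjective,verb}; 2:trish {adjective,verb}; 3:giarpfias {determiner}; 4:chuzrais {verb,conjunction}; 5:ninou {adjective}; 6:giarpfias {determiner}; 7:giarpfias {determiner}.
At position 1, choosing verb makes rule 3 impossible to satisfy; hence adjective.
At position 2, choosing verb makes rule 1 impossible to satisfy; hence adjective.
At position 4, choosing verb makes rule 1 impossible to satisfy; hence conjunction.
So the tagging must be: adjective adjective determiner conjunction adjective determiner determiner.
Check: rule 1 holds; rule 2 holds; rule 3 holds; rule 4 holds; rule 5 holds.

adjective adjective determiner conjunction adjective determiner determiner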